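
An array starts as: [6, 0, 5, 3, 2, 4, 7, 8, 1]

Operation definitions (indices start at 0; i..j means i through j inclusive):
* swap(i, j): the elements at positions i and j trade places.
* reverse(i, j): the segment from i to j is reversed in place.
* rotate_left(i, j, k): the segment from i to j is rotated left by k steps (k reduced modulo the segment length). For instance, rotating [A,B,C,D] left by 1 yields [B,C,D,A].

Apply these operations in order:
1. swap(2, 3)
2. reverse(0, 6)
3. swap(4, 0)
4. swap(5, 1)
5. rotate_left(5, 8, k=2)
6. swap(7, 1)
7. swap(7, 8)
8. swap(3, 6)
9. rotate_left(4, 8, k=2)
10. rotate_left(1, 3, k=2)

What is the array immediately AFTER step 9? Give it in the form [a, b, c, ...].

Answer: [3, 4, 2, 1, 5, 6, 0, 7, 8]

Derivation:
After 1 (swap(2, 3)): [6, 0, 3, 5, 2, 4, 7, 8, 1]
After 2 (reverse(0, 6)): [7, 4, 2, 5, 3, 0, 6, 8, 1]
After 3 (swap(4, 0)): [3, 4, 2, 5, 7, 0, 6, 8, 1]
After 4 (swap(5, 1)): [3, 0, 2, 5, 7, 4, 6, 8, 1]
After 5 (rotate_left(5, 8, k=2)): [3, 0, 2, 5, 7, 8, 1, 4, 6]
After 6 (swap(7, 1)): [3, 4, 2, 5, 7, 8, 1, 0, 6]
After 7 (swap(7, 8)): [3, 4, 2, 5, 7, 8, 1, 6, 0]
After 8 (swap(3, 6)): [3, 4, 2, 1, 7, 8, 5, 6, 0]
After 9 (rotate_left(4, 8, k=2)): [3, 4, 2, 1, 5, 6, 0, 7, 8]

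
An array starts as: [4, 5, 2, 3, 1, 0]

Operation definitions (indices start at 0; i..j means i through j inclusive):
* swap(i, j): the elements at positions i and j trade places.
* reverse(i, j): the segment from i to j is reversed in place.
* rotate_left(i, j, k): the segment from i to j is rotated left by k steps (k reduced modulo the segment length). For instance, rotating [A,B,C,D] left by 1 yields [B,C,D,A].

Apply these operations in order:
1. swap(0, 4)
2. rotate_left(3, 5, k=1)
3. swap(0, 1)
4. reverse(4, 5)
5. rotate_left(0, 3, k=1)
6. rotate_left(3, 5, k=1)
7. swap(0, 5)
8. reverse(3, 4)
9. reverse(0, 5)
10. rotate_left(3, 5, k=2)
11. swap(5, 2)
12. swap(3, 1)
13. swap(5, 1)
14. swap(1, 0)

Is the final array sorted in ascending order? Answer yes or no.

After 1 (swap(0, 4)): [1, 5, 2, 3, 4, 0]
After 2 (rotate_left(3, 5, k=1)): [1, 5, 2, 4, 0, 3]
After 3 (swap(0, 1)): [5, 1, 2, 4, 0, 3]
After 4 (reverse(4, 5)): [5, 1, 2, 4, 3, 0]
After 5 (rotate_left(0, 3, k=1)): [1, 2, 4, 5, 3, 0]
After 6 (rotate_left(3, 5, k=1)): [1, 2, 4, 3, 0, 5]
After 7 (swap(0, 5)): [5, 2, 4, 3, 0, 1]
After 8 (reverse(3, 4)): [5, 2, 4, 0, 3, 1]
After 9 (reverse(0, 5)): [1, 3, 0, 4, 2, 5]
After 10 (rotate_left(3, 5, k=2)): [1, 3, 0, 5, 4, 2]
After 11 (swap(5, 2)): [1, 3, 2, 5, 4, 0]
After 12 (swap(3, 1)): [1, 5, 2, 3, 4, 0]
After 13 (swap(5, 1)): [1, 0, 2, 3, 4, 5]
After 14 (swap(1, 0)): [0, 1, 2, 3, 4, 5]

Answer: yes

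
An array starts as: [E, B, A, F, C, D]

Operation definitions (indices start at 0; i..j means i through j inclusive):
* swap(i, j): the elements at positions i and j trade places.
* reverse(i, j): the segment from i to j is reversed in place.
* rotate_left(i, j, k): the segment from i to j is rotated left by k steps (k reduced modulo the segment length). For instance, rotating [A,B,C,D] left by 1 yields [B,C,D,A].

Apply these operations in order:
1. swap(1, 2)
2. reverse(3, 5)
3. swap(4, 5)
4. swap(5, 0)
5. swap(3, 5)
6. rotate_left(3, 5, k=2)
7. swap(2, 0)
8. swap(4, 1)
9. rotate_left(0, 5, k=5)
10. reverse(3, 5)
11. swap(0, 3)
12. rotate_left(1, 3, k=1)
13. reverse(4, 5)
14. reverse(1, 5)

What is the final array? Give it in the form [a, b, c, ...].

Answer: [A, D, C, B, F, E]

Derivation:
After 1 (swap(1, 2)): [E, A, B, F, C, D]
After 2 (reverse(3, 5)): [E, A, B, D, C, F]
After 3 (swap(4, 5)): [E, A, B, D, F, C]
After 4 (swap(5, 0)): [C, A, B, D, F, E]
After 5 (swap(3, 5)): [C, A, B, E, F, D]
After 6 (rotate_left(3, 5, k=2)): [C, A, B, D, E, F]
After 7 (swap(2, 0)): [B, A, C, D, E, F]
After 8 (swap(4, 1)): [B, E, C, D, A, F]
After 9 (rotate_left(0, 5, k=5)): [F, B, E, C, D, A]
After 10 (reverse(3, 5)): [F, B, E, A, D, C]
After 11 (swap(0, 3)): [A, B, E, F, D, C]
After 12 (rotate_left(1, 3, k=1)): [A, E, F, B, D, C]
After 13 (reverse(4, 5)): [A, E, F, B, C, D]
After 14 (reverse(1, 5)): [A, D, C, B, F, E]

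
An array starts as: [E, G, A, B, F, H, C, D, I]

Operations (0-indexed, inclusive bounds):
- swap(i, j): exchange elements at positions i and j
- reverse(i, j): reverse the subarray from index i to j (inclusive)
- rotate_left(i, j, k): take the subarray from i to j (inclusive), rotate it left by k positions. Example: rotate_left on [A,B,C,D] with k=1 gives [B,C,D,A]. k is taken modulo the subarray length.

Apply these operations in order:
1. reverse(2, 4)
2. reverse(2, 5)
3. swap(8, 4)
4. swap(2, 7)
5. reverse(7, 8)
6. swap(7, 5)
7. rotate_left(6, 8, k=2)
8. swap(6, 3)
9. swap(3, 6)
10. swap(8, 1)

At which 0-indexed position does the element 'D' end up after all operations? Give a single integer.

After 1 (reverse(2, 4)): [E, G, F, B, A, H, C, D, I]
After 2 (reverse(2, 5)): [E, G, H, A, B, F, C, D, I]
After 3 (swap(8, 4)): [E, G, H, A, I, F, C, D, B]
After 4 (swap(2, 7)): [E, G, D, A, I, F, C, H, B]
After 5 (reverse(7, 8)): [E, G, D, A, I, F, C, B, H]
After 6 (swap(7, 5)): [E, G, D, A, I, B, C, F, H]
After 7 (rotate_left(6, 8, k=2)): [E, G, D, A, I, B, H, C, F]
After 8 (swap(6, 3)): [E, G, D, H, I, B, A, C, F]
After 9 (swap(3, 6)): [E, G, D, A, I, B, H, C, F]
After 10 (swap(8, 1)): [E, F, D, A, I, B, H, C, G]

Answer: 2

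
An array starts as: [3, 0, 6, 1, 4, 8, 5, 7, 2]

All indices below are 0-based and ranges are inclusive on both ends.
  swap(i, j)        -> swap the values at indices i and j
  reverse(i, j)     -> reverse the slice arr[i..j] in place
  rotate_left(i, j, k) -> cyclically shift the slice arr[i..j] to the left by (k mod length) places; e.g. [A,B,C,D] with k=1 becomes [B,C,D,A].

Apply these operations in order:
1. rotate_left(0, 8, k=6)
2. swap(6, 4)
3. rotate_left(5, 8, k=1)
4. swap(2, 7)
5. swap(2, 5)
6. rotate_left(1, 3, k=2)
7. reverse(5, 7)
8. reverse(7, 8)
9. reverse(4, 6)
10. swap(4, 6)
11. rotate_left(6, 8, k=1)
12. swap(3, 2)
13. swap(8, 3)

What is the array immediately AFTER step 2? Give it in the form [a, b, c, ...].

After 1 (rotate_left(0, 8, k=6)): [5, 7, 2, 3, 0, 6, 1, 4, 8]
After 2 (swap(6, 4)): [5, 7, 2, 3, 1, 6, 0, 4, 8]

Answer: [5, 7, 2, 3, 1, 6, 0, 4, 8]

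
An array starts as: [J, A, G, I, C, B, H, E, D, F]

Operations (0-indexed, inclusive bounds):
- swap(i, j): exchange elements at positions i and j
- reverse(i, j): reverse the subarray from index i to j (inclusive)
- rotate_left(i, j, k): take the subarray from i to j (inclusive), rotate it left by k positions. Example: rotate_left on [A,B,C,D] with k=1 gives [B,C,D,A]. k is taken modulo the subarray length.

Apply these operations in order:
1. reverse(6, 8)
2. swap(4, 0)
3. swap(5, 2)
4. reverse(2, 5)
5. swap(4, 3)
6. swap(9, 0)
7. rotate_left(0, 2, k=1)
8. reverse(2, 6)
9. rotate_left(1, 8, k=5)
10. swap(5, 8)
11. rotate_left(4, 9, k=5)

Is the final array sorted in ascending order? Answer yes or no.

Answer: no

Derivation:
After 1 (reverse(6, 8)): [J, A, G, I, C, B, D, E, H, F]
After 2 (swap(4, 0)): [C, A, G, I, J, B, D, E, H, F]
After 3 (swap(5, 2)): [C, A, B, I, J, G, D, E, H, F]
After 4 (reverse(2, 5)): [C, A, G, J, I, B, D, E, H, F]
After 5 (swap(4, 3)): [C, A, G, I, J, B, D, E, H, F]
After 6 (swap(9, 0)): [F, A, G, I, J, B, D, E, H, C]
After 7 (rotate_left(0, 2, k=1)): [A, G, F, I, J, B, D, E, H, C]
After 8 (reverse(2, 6)): [A, G, D, B, J, I, F, E, H, C]
After 9 (rotate_left(1, 8, k=5)): [A, F, E, H, G, D, B, J, I, C]
After 10 (swap(5, 8)): [A, F, E, H, G, I, B, J, D, C]
After 11 (rotate_left(4, 9, k=5)): [A, F, E, H, C, G, I, B, J, D]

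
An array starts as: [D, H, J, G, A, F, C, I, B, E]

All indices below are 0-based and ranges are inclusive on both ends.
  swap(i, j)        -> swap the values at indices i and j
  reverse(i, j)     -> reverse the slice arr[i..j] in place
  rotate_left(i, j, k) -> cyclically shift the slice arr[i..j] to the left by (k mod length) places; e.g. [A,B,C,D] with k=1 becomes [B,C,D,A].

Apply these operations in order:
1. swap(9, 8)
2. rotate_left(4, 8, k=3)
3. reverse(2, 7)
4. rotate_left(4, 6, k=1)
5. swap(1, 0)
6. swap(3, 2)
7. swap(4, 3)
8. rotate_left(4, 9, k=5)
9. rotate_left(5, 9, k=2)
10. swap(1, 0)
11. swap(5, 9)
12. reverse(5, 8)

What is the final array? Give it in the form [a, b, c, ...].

After 1 (swap(9, 8)): [D, H, J, G, A, F, C, I, E, B]
After 2 (rotate_left(4, 8, k=3)): [D, H, J, G, I, E, A, F, C, B]
After 3 (reverse(2, 7)): [D, H, F, A, E, I, G, J, C, B]
After 4 (rotate_left(4, 6, k=1)): [D, H, F, A, I, G, E, J, C, B]
After 5 (swap(1, 0)): [H, D, F, A, I, G, E, J, C, B]
After 6 (swap(3, 2)): [H, D, A, F, I, G, E, J, C, B]
After 7 (swap(4, 3)): [H, D, A, I, F, G, E, J, C, B]
After 8 (rotate_left(4, 9, k=5)): [H, D, A, I, B, F, G, E, J, C]
After 9 (rotate_left(5, 9, k=2)): [H, D, A, I, B, E, J, C, F, G]
After 10 (swap(1, 0)): [D, H, A, I, B, E, J, C, F, G]
After 11 (swap(5, 9)): [D, H, A, I, B, G, J, C, F, E]
After 12 (reverse(5, 8)): [D, H, A, I, B, F, C, J, G, E]

Answer: [D, H, A, I, B, F, C, J, G, E]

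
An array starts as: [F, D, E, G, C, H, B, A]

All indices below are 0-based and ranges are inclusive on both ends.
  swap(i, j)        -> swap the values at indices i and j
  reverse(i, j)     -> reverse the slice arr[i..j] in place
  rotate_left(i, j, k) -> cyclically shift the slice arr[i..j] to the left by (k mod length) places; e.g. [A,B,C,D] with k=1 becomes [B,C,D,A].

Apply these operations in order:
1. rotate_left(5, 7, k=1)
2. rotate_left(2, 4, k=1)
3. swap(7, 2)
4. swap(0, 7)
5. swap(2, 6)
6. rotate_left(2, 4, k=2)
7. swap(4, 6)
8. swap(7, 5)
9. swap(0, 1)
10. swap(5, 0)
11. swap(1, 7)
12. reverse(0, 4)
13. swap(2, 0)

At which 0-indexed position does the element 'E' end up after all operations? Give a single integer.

After 1 (rotate_left(5, 7, k=1)): [F, D, E, G, C, B, A, H]
After 2 (rotate_left(2, 4, k=1)): [F, D, G, C, E, B, A, H]
After 3 (swap(7, 2)): [F, D, H, C, E, B, A, G]
After 4 (swap(0, 7)): [G, D, H, C, E, B, A, F]
After 5 (swap(2, 6)): [G, D, A, C, E, B, H, F]
After 6 (rotate_left(2, 4, k=2)): [G, D, E, A, C, B, H, F]
After 7 (swap(4, 6)): [G, D, E, A, H, B, C, F]
After 8 (swap(7, 5)): [G, D, E, A, H, F, C, B]
After 9 (swap(0, 1)): [D, G, E, A, H, F, C, B]
After 10 (swap(5, 0)): [F, G, E, A, H, D, C, B]
After 11 (swap(1, 7)): [F, B, E, A, H, D, C, G]
After 12 (reverse(0, 4)): [H, A, E, B, F, D, C, G]
After 13 (swap(2, 0)): [E, A, H, B, F, D, C, G]

Answer: 0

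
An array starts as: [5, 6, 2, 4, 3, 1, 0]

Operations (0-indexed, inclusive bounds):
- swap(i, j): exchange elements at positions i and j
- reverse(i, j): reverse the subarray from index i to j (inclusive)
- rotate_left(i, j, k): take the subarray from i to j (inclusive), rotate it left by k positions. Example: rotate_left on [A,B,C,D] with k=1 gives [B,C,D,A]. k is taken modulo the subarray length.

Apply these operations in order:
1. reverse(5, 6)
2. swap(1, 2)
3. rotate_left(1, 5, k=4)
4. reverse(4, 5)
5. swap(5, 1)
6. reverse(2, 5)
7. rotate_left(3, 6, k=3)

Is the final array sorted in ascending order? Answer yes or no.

Answer: no

Derivation:
After 1 (reverse(5, 6)): [5, 6, 2, 4, 3, 0, 1]
After 2 (swap(1, 2)): [5, 2, 6, 4, 3, 0, 1]
After 3 (rotate_left(1, 5, k=4)): [5, 0, 2, 6, 4, 3, 1]
After 4 (reverse(4, 5)): [5, 0, 2, 6, 3, 4, 1]
After 5 (swap(5, 1)): [5, 4, 2, 6, 3, 0, 1]
After 6 (reverse(2, 5)): [5, 4, 0, 3, 6, 2, 1]
After 7 (rotate_left(3, 6, k=3)): [5, 4, 0, 1, 3, 6, 2]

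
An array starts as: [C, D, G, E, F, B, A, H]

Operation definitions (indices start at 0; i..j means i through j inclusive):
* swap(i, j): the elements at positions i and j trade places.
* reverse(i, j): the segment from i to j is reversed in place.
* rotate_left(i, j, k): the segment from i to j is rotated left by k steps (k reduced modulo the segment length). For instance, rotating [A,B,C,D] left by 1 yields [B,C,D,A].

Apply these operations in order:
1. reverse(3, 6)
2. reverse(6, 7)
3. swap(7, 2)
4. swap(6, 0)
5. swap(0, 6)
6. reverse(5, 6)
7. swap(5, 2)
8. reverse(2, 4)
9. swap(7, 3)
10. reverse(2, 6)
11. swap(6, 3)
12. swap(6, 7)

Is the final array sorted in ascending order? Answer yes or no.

After 1 (reverse(3, 6)): [C, D, G, A, B, F, E, H]
After 2 (reverse(6, 7)): [C, D, G, A, B, F, H, E]
After 3 (swap(7, 2)): [C, D, E, A, B, F, H, G]
After 4 (swap(6, 0)): [H, D, E, A, B, F, C, G]
After 5 (swap(0, 6)): [C, D, E, A, B, F, H, G]
After 6 (reverse(5, 6)): [C, D, E, A, B, H, F, G]
After 7 (swap(5, 2)): [C, D, H, A, B, E, F, G]
After 8 (reverse(2, 4)): [C, D, B, A, H, E, F, G]
After 9 (swap(7, 3)): [C, D, B, G, H, E, F, A]
After 10 (reverse(2, 6)): [C, D, F, E, H, G, B, A]
After 11 (swap(6, 3)): [C, D, F, B, H, G, E, A]
After 12 (swap(6, 7)): [C, D, F, B, H, G, A, E]

Answer: no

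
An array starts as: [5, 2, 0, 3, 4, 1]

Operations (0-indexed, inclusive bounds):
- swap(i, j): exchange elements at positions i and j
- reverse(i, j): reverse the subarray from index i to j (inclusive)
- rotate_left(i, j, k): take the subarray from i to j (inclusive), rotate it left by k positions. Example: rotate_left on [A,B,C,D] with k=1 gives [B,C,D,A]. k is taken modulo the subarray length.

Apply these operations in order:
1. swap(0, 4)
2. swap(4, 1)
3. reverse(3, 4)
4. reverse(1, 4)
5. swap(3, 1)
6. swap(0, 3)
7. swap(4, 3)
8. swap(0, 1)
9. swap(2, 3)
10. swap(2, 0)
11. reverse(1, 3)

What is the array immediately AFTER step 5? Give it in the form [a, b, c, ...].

After 1 (swap(0, 4)): [4, 2, 0, 3, 5, 1]
After 2 (swap(4, 1)): [4, 5, 0, 3, 2, 1]
After 3 (reverse(3, 4)): [4, 5, 0, 2, 3, 1]
After 4 (reverse(1, 4)): [4, 3, 2, 0, 5, 1]
After 5 (swap(3, 1)): [4, 0, 2, 3, 5, 1]

Answer: [4, 0, 2, 3, 5, 1]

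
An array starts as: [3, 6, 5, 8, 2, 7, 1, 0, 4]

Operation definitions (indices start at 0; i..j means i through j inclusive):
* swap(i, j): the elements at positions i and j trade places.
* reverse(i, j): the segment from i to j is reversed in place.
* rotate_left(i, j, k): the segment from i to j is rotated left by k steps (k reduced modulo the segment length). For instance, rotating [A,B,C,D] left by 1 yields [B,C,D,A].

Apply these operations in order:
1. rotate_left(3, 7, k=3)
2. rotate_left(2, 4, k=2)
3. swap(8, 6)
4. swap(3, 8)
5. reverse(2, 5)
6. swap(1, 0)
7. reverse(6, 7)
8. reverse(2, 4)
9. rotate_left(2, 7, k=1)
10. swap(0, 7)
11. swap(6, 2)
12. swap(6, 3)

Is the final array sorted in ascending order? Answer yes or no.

Answer: no

Derivation:
After 1 (rotate_left(3, 7, k=3)): [3, 6, 5, 1, 0, 8, 2, 7, 4]
After 2 (rotate_left(2, 4, k=2)): [3, 6, 0, 5, 1, 8, 2, 7, 4]
After 3 (swap(8, 6)): [3, 6, 0, 5, 1, 8, 4, 7, 2]
After 4 (swap(3, 8)): [3, 6, 0, 2, 1, 8, 4, 7, 5]
After 5 (reverse(2, 5)): [3, 6, 8, 1, 2, 0, 4, 7, 5]
After 6 (swap(1, 0)): [6, 3, 8, 1, 2, 0, 4, 7, 5]
After 7 (reverse(6, 7)): [6, 3, 8, 1, 2, 0, 7, 4, 5]
After 8 (reverse(2, 4)): [6, 3, 2, 1, 8, 0, 7, 4, 5]
After 9 (rotate_left(2, 7, k=1)): [6, 3, 1, 8, 0, 7, 4, 2, 5]
After 10 (swap(0, 7)): [2, 3, 1, 8, 0, 7, 4, 6, 5]
After 11 (swap(6, 2)): [2, 3, 4, 8, 0, 7, 1, 6, 5]
After 12 (swap(6, 3)): [2, 3, 4, 1, 0, 7, 8, 6, 5]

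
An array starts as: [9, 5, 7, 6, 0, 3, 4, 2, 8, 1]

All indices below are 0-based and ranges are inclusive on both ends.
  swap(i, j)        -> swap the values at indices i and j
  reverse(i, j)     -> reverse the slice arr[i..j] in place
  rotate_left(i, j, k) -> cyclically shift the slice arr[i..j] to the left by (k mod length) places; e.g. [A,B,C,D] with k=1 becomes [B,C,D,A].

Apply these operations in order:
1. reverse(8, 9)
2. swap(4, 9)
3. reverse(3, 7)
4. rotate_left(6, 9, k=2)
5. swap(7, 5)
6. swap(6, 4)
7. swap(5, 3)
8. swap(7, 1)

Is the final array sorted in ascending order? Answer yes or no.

Answer: no

Derivation:
After 1 (reverse(8, 9)): [9, 5, 7, 6, 0, 3, 4, 2, 1, 8]
After 2 (swap(4, 9)): [9, 5, 7, 6, 8, 3, 4, 2, 1, 0]
After 3 (reverse(3, 7)): [9, 5, 7, 2, 4, 3, 8, 6, 1, 0]
After 4 (rotate_left(6, 9, k=2)): [9, 5, 7, 2, 4, 3, 1, 0, 8, 6]
After 5 (swap(7, 5)): [9, 5, 7, 2, 4, 0, 1, 3, 8, 6]
After 6 (swap(6, 4)): [9, 5, 7, 2, 1, 0, 4, 3, 8, 6]
After 7 (swap(5, 3)): [9, 5, 7, 0, 1, 2, 4, 3, 8, 6]
After 8 (swap(7, 1)): [9, 3, 7, 0, 1, 2, 4, 5, 8, 6]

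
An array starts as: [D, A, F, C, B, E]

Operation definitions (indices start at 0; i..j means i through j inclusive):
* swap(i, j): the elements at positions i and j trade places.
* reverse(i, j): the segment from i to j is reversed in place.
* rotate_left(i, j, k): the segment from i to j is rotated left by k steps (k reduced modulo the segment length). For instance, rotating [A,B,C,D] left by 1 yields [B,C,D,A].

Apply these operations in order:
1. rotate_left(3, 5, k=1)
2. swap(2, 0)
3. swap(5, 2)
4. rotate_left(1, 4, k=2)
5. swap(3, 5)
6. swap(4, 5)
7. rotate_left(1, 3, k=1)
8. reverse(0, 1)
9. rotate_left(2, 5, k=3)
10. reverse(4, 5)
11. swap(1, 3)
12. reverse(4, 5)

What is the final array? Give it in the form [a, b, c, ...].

After 1 (rotate_left(3, 5, k=1)): [D, A, F, B, E, C]
After 2 (swap(2, 0)): [F, A, D, B, E, C]
After 3 (swap(5, 2)): [F, A, C, B, E, D]
After 4 (rotate_left(1, 4, k=2)): [F, B, E, A, C, D]
After 5 (swap(3, 5)): [F, B, E, D, C, A]
After 6 (swap(4, 5)): [F, B, E, D, A, C]
After 7 (rotate_left(1, 3, k=1)): [F, E, D, B, A, C]
After 8 (reverse(0, 1)): [E, F, D, B, A, C]
After 9 (rotate_left(2, 5, k=3)): [E, F, C, D, B, A]
After 10 (reverse(4, 5)): [E, F, C, D, A, B]
After 11 (swap(1, 3)): [E, D, C, F, A, B]
After 12 (reverse(4, 5)): [E, D, C, F, B, A]

Answer: [E, D, C, F, B, A]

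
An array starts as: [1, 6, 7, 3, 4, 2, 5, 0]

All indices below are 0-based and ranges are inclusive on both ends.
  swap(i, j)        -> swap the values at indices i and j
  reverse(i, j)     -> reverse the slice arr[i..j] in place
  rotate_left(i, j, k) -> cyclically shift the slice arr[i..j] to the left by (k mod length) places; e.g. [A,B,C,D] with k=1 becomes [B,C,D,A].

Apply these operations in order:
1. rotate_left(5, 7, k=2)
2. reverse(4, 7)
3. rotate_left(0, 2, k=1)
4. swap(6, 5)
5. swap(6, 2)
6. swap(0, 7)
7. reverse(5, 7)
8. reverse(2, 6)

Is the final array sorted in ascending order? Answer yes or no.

After 1 (rotate_left(5, 7, k=2)): [1, 6, 7, 3, 4, 0, 2, 5]
After 2 (reverse(4, 7)): [1, 6, 7, 3, 5, 2, 0, 4]
After 3 (rotate_left(0, 2, k=1)): [6, 7, 1, 3, 5, 2, 0, 4]
After 4 (swap(6, 5)): [6, 7, 1, 3, 5, 0, 2, 4]
After 5 (swap(6, 2)): [6, 7, 2, 3, 5, 0, 1, 4]
After 6 (swap(0, 7)): [4, 7, 2, 3, 5, 0, 1, 6]
After 7 (reverse(5, 7)): [4, 7, 2, 3, 5, 6, 1, 0]
After 8 (reverse(2, 6)): [4, 7, 1, 6, 5, 3, 2, 0]

Answer: no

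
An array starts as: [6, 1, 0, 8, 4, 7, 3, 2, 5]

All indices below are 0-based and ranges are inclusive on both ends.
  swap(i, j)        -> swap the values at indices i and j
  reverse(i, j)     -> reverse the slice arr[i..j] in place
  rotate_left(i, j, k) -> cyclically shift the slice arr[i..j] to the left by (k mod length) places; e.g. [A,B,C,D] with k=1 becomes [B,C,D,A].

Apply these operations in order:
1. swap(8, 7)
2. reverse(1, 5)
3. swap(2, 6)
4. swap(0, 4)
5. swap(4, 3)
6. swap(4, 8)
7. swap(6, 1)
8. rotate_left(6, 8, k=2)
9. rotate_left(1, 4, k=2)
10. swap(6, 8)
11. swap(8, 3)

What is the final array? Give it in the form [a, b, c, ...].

After 1 (swap(8, 7)): [6, 1, 0, 8, 4, 7, 3, 5, 2]
After 2 (reverse(1, 5)): [6, 7, 4, 8, 0, 1, 3, 5, 2]
After 3 (swap(2, 6)): [6, 7, 3, 8, 0, 1, 4, 5, 2]
After 4 (swap(0, 4)): [0, 7, 3, 8, 6, 1, 4, 5, 2]
After 5 (swap(4, 3)): [0, 7, 3, 6, 8, 1, 4, 5, 2]
After 6 (swap(4, 8)): [0, 7, 3, 6, 2, 1, 4, 5, 8]
After 7 (swap(6, 1)): [0, 4, 3, 6, 2, 1, 7, 5, 8]
After 8 (rotate_left(6, 8, k=2)): [0, 4, 3, 6, 2, 1, 8, 7, 5]
After 9 (rotate_left(1, 4, k=2)): [0, 6, 2, 4, 3, 1, 8, 7, 5]
After 10 (swap(6, 8)): [0, 6, 2, 4, 3, 1, 5, 7, 8]
After 11 (swap(8, 3)): [0, 6, 2, 8, 3, 1, 5, 7, 4]

Answer: [0, 6, 2, 8, 3, 1, 5, 7, 4]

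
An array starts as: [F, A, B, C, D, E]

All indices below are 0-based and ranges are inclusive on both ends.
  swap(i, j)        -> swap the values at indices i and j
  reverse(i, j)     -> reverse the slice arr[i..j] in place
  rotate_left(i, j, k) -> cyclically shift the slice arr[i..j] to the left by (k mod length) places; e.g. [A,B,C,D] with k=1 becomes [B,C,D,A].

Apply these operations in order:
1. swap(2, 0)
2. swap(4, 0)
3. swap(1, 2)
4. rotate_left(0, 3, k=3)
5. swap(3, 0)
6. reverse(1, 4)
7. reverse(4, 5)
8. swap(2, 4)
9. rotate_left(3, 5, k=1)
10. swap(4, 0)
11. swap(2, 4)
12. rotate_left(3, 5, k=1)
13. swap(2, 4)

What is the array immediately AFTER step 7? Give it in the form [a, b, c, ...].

After 1 (swap(2, 0)): [B, A, F, C, D, E]
After 2 (swap(4, 0)): [D, A, F, C, B, E]
After 3 (swap(1, 2)): [D, F, A, C, B, E]
After 4 (rotate_left(0, 3, k=3)): [C, D, F, A, B, E]
After 5 (swap(3, 0)): [A, D, F, C, B, E]
After 6 (reverse(1, 4)): [A, B, C, F, D, E]
After 7 (reverse(4, 5)): [A, B, C, F, E, D]

Answer: [A, B, C, F, E, D]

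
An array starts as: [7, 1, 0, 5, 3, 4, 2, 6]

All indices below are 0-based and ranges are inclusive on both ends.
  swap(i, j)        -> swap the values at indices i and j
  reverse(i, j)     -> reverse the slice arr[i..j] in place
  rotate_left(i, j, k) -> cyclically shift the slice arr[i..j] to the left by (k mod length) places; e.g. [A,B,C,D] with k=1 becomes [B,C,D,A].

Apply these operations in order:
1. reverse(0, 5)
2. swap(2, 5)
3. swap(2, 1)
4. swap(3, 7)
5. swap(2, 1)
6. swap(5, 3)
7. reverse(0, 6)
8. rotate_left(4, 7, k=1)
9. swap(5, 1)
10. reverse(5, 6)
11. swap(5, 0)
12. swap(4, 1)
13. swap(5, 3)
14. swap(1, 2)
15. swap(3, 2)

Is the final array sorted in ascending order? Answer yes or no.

After 1 (reverse(0, 5)): [4, 3, 5, 0, 1, 7, 2, 6]
After 2 (swap(2, 5)): [4, 3, 7, 0, 1, 5, 2, 6]
After 3 (swap(2, 1)): [4, 7, 3, 0, 1, 5, 2, 6]
After 4 (swap(3, 7)): [4, 7, 3, 6, 1, 5, 2, 0]
After 5 (swap(2, 1)): [4, 3, 7, 6, 1, 5, 2, 0]
After 6 (swap(5, 3)): [4, 3, 7, 5, 1, 6, 2, 0]
After 7 (reverse(0, 6)): [2, 6, 1, 5, 7, 3, 4, 0]
After 8 (rotate_left(4, 7, k=1)): [2, 6, 1, 5, 3, 4, 0, 7]
After 9 (swap(5, 1)): [2, 4, 1, 5, 3, 6, 0, 7]
After 10 (reverse(5, 6)): [2, 4, 1, 5, 3, 0, 6, 7]
After 11 (swap(5, 0)): [0, 4, 1, 5, 3, 2, 6, 7]
After 12 (swap(4, 1)): [0, 3, 1, 5, 4, 2, 6, 7]
After 13 (swap(5, 3)): [0, 3, 1, 2, 4, 5, 6, 7]
After 14 (swap(1, 2)): [0, 1, 3, 2, 4, 5, 6, 7]
After 15 (swap(3, 2)): [0, 1, 2, 3, 4, 5, 6, 7]

Answer: yes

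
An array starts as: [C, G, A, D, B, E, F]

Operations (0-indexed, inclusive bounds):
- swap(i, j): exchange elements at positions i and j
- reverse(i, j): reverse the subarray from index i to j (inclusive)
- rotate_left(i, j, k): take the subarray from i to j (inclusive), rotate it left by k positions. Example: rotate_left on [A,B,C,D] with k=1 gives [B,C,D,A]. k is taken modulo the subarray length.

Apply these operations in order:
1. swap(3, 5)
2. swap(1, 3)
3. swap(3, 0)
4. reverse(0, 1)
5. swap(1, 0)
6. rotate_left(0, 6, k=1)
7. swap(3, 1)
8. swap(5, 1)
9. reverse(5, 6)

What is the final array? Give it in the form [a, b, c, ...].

Answer: [E, F, C, A, D, G, B]

Derivation:
After 1 (swap(3, 5)): [C, G, A, E, B, D, F]
After 2 (swap(1, 3)): [C, E, A, G, B, D, F]
After 3 (swap(3, 0)): [G, E, A, C, B, D, F]
After 4 (reverse(0, 1)): [E, G, A, C, B, D, F]
After 5 (swap(1, 0)): [G, E, A, C, B, D, F]
After 6 (rotate_left(0, 6, k=1)): [E, A, C, B, D, F, G]
After 7 (swap(3, 1)): [E, B, C, A, D, F, G]
After 8 (swap(5, 1)): [E, F, C, A, D, B, G]
After 9 (reverse(5, 6)): [E, F, C, A, D, G, B]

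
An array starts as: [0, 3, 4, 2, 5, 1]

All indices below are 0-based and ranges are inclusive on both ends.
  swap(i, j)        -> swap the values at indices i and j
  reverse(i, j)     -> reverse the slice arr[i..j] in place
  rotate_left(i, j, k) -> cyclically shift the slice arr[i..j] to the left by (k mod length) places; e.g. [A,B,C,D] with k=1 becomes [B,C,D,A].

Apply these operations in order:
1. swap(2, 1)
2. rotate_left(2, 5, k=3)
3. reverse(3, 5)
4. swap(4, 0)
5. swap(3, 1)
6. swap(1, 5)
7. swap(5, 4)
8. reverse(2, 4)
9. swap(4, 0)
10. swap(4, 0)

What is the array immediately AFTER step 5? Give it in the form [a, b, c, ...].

After 1 (swap(2, 1)): [0, 4, 3, 2, 5, 1]
After 2 (rotate_left(2, 5, k=3)): [0, 4, 1, 3, 2, 5]
After 3 (reverse(3, 5)): [0, 4, 1, 5, 2, 3]
After 4 (swap(4, 0)): [2, 4, 1, 5, 0, 3]
After 5 (swap(3, 1)): [2, 5, 1, 4, 0, 3]

Answer: [2, 5, 1, 4, 0, 3]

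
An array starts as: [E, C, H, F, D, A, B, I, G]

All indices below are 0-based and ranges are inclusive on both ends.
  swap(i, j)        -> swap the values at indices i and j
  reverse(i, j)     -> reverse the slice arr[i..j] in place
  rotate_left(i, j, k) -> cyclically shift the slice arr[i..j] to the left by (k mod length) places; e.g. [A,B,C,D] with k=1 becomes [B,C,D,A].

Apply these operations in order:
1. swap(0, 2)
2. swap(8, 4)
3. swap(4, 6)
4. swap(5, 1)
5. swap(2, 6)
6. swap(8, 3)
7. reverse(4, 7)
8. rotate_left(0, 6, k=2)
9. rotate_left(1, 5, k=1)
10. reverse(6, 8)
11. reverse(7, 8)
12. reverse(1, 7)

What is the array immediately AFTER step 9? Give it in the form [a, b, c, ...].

Answer: [G, I, E, C, H, D, A, B, F]

Derivation:
After 1 (swap(0, 2)): [H, C, E, F, D, A, B, I, G]
After 2 (swap(8, 4)): [H, C, E, F, G, A, B, I, D]
After 3 (swap(4, 6)): [H, C, E, F, B, A, G, I, D]
After 4 (swap(5, 1)): [H, A, E, F, B, C, G, I, D]
After 5 (swap(2, 6)): [H, A, G, F, B, C, E, I, D]
After 6 (swap(8, 3)): [H, A, G, D, B, C, E, I, F]
After 7 (reverse(4, 7)): [H, A, G, D, I, E, C, B, F]
After 8 (rotate_left(0, 6, k=2)): [G, D, I, E, C, H, A, B, F]
After 9 (rotate_left(1, 5, k=1)): [G, I, E, C, H, D, A, B, F]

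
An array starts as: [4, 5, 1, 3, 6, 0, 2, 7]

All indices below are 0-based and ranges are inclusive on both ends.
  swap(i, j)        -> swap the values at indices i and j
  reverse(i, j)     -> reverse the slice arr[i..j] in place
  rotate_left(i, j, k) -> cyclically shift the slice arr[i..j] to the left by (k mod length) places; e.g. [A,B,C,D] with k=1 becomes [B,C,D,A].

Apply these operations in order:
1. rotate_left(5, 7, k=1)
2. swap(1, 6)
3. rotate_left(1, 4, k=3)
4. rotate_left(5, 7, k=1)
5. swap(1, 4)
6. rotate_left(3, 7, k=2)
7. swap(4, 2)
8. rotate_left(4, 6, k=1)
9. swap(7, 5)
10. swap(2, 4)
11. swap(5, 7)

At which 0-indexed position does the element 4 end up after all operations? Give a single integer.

Answer: 0

Derivation:
After 1 (rotate_left(5, 7, k=1)): [4, 5, 1, 3, 6, 2, 7, 0]
After 2 (swap(1, 6)): [4, 7, 1, 3, 6, 2, 5, 0]
After 3 (rotate_left(1, 4, k=3)): [4, 6, 7, 1, 3, 2, 5, 0]
After 4 (rotate_left(5, 7, k=1)): [4, 6, 7, 1, 3, 5, 0, 2]
After 5 (swap(1, 4)): [4, 3, 7, 1, 6, 5, 0, 2]
After 6 (rotate_left(3, 7, k=2)): [4, 3, 7, 5, 0, 2, 1, 6]
After 7 (swap(4, 2)): [4, 3, 0, 5, 7, 2, 1, 6]
After 8 (rotate_left(4, 6, k=1)): [4, 3, 0, 5, 2, 1, 7, 6]
After 9 (swap(7, 5)): [4, 3, 0, 5, 2, 6, 7, 1]
After 10 (swap(2, 4)): [4, 3, 2, 5, 0, 6, 7, 1]
After 11 (swap(5, 7)): [4, 3, 2, 5, 0, 1, 7, 6]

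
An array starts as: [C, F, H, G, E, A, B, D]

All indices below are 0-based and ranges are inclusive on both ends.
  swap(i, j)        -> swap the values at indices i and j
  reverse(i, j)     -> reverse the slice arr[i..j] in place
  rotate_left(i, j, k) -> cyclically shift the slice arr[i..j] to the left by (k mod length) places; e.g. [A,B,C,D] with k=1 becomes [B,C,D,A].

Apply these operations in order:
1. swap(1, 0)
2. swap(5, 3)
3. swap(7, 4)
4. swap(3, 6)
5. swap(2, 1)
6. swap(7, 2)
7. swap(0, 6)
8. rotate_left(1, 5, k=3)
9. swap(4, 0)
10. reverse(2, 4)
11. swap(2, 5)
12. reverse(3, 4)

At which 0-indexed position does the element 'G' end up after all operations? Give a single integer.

After 1 (swap(1, 0)): [F, C, H, G, E, A, B, D]
After 2 (swap(5, 3)): [F, C, H, A, E, G, B, D]
After 3 (swap(7, 4)): [F, C, H, A, D, G, B, E]
After 4 (swap(3, 6)): [F, C, H, B, D, G, A, E]
After 5 (swap(2, 1)): [F, H, C, B, D, G, A, E]
After 6 (swap(7, 2)): [F, H, E, B, D, G, A, C]
After 7 (swap(0, 6)): [A, H, E, B, D, G, F, C]
After 8 (rotate_left(1, 5, k=3)): [A, D, G, H, E, B, F, C]
After 9 (swap(4, 0)): [E, D, G, H, A, B, F, C]
After 10 (reverse(2, 4)): [E, D, A, H, G, B, F, C]
After 11 (swap(2, 5)): [E, D, B, H, G, A, F, C]
After 12 (reverse(3, 4)): [E, D, B, G, H, A, F, C]

Answer: 3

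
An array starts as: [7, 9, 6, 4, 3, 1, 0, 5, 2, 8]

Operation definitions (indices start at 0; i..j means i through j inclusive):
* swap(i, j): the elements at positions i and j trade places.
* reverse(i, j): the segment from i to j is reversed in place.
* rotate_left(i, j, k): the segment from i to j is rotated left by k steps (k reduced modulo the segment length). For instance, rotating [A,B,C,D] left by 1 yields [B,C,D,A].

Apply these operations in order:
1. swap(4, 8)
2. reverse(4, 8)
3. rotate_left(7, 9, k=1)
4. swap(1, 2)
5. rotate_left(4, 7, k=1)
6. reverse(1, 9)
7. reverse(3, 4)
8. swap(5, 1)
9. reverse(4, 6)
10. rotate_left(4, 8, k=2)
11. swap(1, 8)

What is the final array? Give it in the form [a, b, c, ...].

After 1 (swap(4, 8)): [7, 9, 6, 4, 2, 1, 0, 5, 3, 8]
After 2 (reverse(4, 8)): [7, 9, 6, 4, 3, 5, 0, 1, 2, 8]
After 3 (rotate_left(7, 9, k=1)): [7, 9, 6, 4, 3, 5, 0, 2, 8, 1]
After 4 (swap(1, 2)): [7, 6, 9, 4, 3, 5, 0, 2, 8, 1]
After 5 (rotate_left(4, 7, k=1)): [7, 6, 9, 4, 5, 0, 2, 3, 8, 1]
After 6 (reverse(1, 9)): [7, 1, 8, 3, 2, 0, 5, 4, 9, 6]
After 7 (reverse(3, 4)): [7, 1, 8, 2, 3, 0, 5, 4, 9, 6]
After 8 (swap(5, 1)): [7, 0, 8, 2, 3, 1, 5, 4, 9, 6]
After 9 (reverse(4, 6)): [7, 0, 8, 2, 5, 1, 3, 4, 9, 6]
After 10 (rotate_left(4, 8, k=2)): [7, 0, 8, 2, 3, 4, 9, 5, 1, 6]
After 11 (swap(1, 8)): [7, 1, 8, 2, 3, 4, 9, 5, 0, 6]

Answer: [7, 1, 8, 2, 3, 4, 9, 5, 0, 6]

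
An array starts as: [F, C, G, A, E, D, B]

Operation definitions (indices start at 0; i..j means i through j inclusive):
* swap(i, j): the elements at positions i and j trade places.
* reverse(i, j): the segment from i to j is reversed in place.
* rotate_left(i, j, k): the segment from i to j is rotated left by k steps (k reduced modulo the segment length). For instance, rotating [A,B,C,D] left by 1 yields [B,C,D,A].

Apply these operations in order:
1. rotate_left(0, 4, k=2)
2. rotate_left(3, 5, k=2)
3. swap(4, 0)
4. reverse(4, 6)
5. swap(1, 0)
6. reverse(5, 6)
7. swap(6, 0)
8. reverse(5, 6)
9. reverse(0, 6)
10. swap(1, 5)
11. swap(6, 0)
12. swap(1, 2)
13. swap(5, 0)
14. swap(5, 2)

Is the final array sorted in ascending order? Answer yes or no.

After 1 (rotate_left(0, 4, k=2)): [G, A, E, F, C, D, B]
After 2 (rotate_left(3, 5, k=2)): [G, A, E, D, F, C, B]
After 3 (swap(4, 0)): [F, A, E, D, G, C, B]
After 4 (reverse(4, 6)): [F, A, E, D, B, C, G]
After 5 (swap(1, 0)): [A, F, E, D, B, C, G]
After 6 (reverse(5, 6)): [A, F, E, D, B, G, C]
After 7 (swap(6, 0)): [C, F, E, D, B, G, A]
After 8 (reverse(5, 6)): [C, F, E, D, B, A, G]
After 9 (reverse(0, 6)): [G, A, B, D, E, F, C]
After 10 (swap(1, 5)): [G, F, B, D, E, A, C]
After 11 (swap(6, 0)): [C, F, B, D, E, A, G]
After 12 (swap(1, 2)): [C, B, F, D, E, A, G]
After 13 (swap(5, 0)): [A, B, F, D, E, C, G]
After 14 (swap(5, 2)): [A, B, C, D, E, F, G]

Answer: yes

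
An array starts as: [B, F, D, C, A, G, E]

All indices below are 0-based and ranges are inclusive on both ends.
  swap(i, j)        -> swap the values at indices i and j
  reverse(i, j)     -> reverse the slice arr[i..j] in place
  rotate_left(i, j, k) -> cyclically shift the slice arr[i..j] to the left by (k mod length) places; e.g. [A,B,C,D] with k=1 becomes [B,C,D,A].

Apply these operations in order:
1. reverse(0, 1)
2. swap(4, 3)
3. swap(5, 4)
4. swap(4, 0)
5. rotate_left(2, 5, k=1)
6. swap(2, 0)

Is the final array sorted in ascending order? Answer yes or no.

After 1 (reverse(0, 1)): [F, B, D, C, A, G, E]
After 2 (swap(4, 3)): [F, B, D, A, C, G, E]
After 3 (swap(5, 4)): [F, B, D, A, G, C, E]
After 4 (swap(4, 0)): [G, B, D, A, F, C, E]
After 5 (rotate_left(2, 5, k=1)): [G, B, A, F, C, D, E]
After 6 (swap(2, 0)): [A, B, G, F, C, D, E]

Answer: no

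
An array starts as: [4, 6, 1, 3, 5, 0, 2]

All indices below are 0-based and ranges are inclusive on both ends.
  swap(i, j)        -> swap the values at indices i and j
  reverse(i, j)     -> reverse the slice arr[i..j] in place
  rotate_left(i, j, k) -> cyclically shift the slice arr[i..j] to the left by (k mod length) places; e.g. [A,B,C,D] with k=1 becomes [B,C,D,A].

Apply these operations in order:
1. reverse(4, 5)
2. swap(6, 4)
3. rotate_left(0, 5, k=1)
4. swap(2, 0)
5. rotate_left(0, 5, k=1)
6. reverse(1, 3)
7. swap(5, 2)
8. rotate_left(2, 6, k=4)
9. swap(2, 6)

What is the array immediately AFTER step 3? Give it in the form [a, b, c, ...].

After 1 (reverse(4, 5)): [4, 6, 1, 3, 0, 5, 2]
After 2 (swap(6, 4)): [4, 6, 1, 3, 2, 5, 0]
After 3 (rotate_left(0, 5, k=1)): [6, 1, 3, 2, 5, 4, 0]

Answer: [6, 1, 3, 2, 5, 4, 0]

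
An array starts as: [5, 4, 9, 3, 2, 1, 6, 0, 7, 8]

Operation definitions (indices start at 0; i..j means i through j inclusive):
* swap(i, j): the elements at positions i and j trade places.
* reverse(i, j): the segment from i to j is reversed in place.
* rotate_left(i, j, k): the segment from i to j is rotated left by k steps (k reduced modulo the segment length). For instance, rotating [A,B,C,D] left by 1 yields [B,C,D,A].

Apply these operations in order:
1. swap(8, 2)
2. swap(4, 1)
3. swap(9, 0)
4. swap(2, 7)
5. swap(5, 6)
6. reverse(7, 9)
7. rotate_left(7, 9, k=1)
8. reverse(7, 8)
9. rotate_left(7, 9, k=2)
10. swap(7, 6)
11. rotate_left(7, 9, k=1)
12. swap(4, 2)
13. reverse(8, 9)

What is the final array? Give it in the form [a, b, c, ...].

Answer: [8, 2, 4, 3, 0, 6, 5, 7, 1, 9]

Derivation:
After 1 (swap(8, 2)): [5, 4, 7, 3, 2, 1, 6, 0, 9, 8]
After 2 (swap(4, 1)): [5, 2, 7, 3, 4, 1, 6, 0, 9, 8]
After 3 (swap(9, 0)): [8, 2, 7, 3, 4, 1, 6, 0, 9, 5]
After 4 (swap(2, 7)): [8, 2, 0, 3, 4, 1, 6, 7, 9, 5]
After 5 (swap(5, 6)): [8, 2, 0, 3, 4, 6, 1, 7, 9, 5]
After 6 (reverse(7, 9)): [8, 2, 0, 3, 4, 6, 1, 5, 9, 7]
After 7 (rotate_left(7, 9, k=1)): [8, 2, 0, 3, 4, 6, 1, 9, 7, 5]
After 8 (reverse(7, 8)): [8, 2, 0, 3, 4, 6, 1, 7, 9, 5]
After 9 (rotate_left(7, 9, k=2)): [8, 2, 0, 3, 4, 6, 1, 5, 7, 9]
After 10 (swap(7, 6)): [8, 2, 0, 3, 4, 6, 5, 1, 7, 9]
After 11 (rotate_left(7, 9, k=1)): [8, 2, 0, 3, 4, 6, 5, 7, 9, 1]
After 12 (swap(4, 2)): [8, 2, 4, 3, 0, 6, 5, 7, 9, 1]
After 13 (reverse(8, 9)): [8, 2, 4, 3, 0, 6, 5, 7, 1, 9]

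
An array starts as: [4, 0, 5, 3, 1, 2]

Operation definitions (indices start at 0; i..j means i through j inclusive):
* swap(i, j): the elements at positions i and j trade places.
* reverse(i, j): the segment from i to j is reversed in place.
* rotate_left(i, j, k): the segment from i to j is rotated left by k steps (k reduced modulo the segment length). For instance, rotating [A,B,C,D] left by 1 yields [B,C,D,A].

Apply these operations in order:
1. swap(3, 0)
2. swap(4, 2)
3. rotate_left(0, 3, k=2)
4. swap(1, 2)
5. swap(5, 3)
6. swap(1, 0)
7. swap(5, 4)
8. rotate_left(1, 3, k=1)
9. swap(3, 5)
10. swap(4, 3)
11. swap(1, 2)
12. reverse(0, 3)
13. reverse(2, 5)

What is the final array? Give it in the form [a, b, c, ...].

Answer: [0, 4, 1, 5, 3, 2]

Derivation:
After 1 (swap(3, 0)): [3, 0, 5, 4, 1, 2]
After 2 (swap(4, 2)): [3, 0, 1, 4, 5, 2]
After 3 (rotate_left(0, 3, k=2)): [1, 4, 3, 0, 5, 2]
After 4 (swap(1, 2)): [1, 3, 4, 0, 5, 2]
After 5 (swap(5, 3)): [1, 3, 4, 2, 5, 0]
After 6 (swap(1, 0)): [3, 1, 4, 2, 5, 0]
After 7 (swap(5, 4)): [3, 1, 4, 2, 0, 5]
After 8 (rotate_left(1, 3, k=1)): [3, 4, 2, 1, 0, 5]
After 9 (swap(3, 5)): [3, 4, 2, 5, 0, 1]
After 10 (swap(4, 3)): [3, 4, 2, 0, 5, 1]
After 11 (swap(1, 2)): [3, 2, 4, 0, 5, 1]
After 12 (reverse(0, 3)): [0, 4, 2, 3, 5, 1]
After 13 (reverse(2, 5)): [0, 4, 1, 5, 3, 2]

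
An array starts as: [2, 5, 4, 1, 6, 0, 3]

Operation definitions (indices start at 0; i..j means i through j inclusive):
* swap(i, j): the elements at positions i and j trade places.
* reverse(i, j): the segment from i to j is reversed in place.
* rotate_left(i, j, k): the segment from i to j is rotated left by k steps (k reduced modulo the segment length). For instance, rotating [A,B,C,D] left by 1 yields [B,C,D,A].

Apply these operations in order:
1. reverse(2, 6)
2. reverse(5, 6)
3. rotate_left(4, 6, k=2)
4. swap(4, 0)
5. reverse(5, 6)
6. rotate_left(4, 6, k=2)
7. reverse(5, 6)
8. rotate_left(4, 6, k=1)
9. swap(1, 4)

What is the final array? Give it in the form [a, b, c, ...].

After 1 (reverse(2, 6)): [2, 5, 3, 0, 6, 1, 4]
After 2 (reverse(5, 6)): [2, 5, 3, 0, 6, 4, 1]
After 3 (rotate_left(4, 6, k=2)): [2, 5, 3, 0, 1, 6, 4]
After 4 (swap(4, 0)): [1, 5, 3, 0, 2, 6, 4]
After 5 (reverse(5, 6)): [1, 5, 3, 0, 2, 4, 6]
After 6 (rotate_left(4, 6, k=2)): [1, 5, 3, 0, 6, 2, 4]
After 7 (reverse(5, 6)): [1, 5, 3, 0, 6, 4, 2]
After 8 (rotate_left(4, 6, k=1)): [1, 5, 3, 0, 4, 2, 6]
After 9 (swap(1, 4)): [1, 4, 3, 0, 5, 2, 6]

Answer: [1, 4, 3, 0, 5, 2, 6]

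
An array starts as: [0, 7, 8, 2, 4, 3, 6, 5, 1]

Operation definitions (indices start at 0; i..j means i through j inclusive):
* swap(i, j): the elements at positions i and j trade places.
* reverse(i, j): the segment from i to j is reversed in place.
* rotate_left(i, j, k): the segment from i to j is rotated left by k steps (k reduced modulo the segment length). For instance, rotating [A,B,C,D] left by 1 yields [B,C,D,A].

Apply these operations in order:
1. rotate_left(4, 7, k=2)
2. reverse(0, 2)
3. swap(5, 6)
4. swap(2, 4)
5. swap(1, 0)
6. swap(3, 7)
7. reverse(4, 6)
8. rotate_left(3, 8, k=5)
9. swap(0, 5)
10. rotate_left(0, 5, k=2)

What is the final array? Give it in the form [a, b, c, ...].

Answer: [6, 1, 3, 7, 5, 8, 4, 0, 2]

Derivation:
After 1 (rotate_left(4, 7, k=2)): [0, 7, 8, 2, 6, 5, 4, 3, 1]
After 2 (reverse(0, 2)): [8, 7, 0, 2, 6, 5, 4, 3, 1]
After 3 (swap(5, 6)): [8, 7, 0, 2, 6, 4, 5, 3, 1]
After 4 (swap(2, 4)): [8, 7, 6, 2, 0, 4, 5, 3, 1]
After 5 (swap(1, 0)): [7, 8, 6, 2, 0, 4, 5, 3, 1]
After 6 (swap(3, 7)): [7, 8, 6, 3, 0, 4, 5, 2, 1]
After 7 (reverse(4, 6)): [7, 8, 6, 3, 5, 4, 0, 2, 1]
After 8 (rotate_left(3, 8, k=5)): [7, 8, 6, 1, 3, 5, 4, 0, 2]
After 9 (swap(0, 5)): [5, 8, 6, 1, 3, 7, 4, 0, 2]
After 10 (rotate_left(0, 5, k=2)): [6, 1, 3, 7, 5, 8, 4, 0, 2]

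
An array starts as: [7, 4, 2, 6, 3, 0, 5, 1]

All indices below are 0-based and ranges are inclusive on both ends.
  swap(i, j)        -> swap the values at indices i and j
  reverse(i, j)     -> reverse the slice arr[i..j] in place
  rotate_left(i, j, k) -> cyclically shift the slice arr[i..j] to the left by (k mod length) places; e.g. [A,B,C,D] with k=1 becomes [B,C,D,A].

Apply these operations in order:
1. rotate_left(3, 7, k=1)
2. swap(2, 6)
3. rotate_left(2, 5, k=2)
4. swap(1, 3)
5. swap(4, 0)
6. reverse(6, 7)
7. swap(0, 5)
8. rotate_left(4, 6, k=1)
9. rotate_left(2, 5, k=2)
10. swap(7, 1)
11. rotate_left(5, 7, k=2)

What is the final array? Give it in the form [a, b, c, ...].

Answer: [3, 2, 1, 6, 0, 5, 4, 7]

Derivation:
After 1 (rotate_left(3, 7, k=1)): [7, 4, 2, 3, 0, 5, 1, 6]
After 2 (swap(2, 6)): [7, 4, 1, 3, 0, 5, 2, 6]
After 3 (rotate_left(2, 5, k=2)): [7, 4, 0, 5, 1, 3, 2, 6]
After 4 (swap(1, 3)): [7, 5, 0, 4, 1, 3, 2, 6]
After 5 (swap(4, 0)): [1, 5, 0, 4, 7, 3, 2, 6]
After 6 (reverse(6, 7)): [1, 5, 0, 4, 7, 3, 6, 2]
After 7 (swap(0, 5)): [3, 5, 0, 4, 7, 1, 6, 2]
After 8 (rotate_left(4, 6, k=1)): [3, 5, 0, 4, 1, 6, 7, 2]
After 9 (rotate_left(2, 5, k=2)): [3, 5, 1, 6, 0, 4, 7, 2]
After 10 (swap(7, 1)): [3, 2, 1, 6, 0, 4, 7, 5]
After 11 (rotate_left(5, 7, k=2)): [3, 2, 1, 6, 0, 5, 4, 7]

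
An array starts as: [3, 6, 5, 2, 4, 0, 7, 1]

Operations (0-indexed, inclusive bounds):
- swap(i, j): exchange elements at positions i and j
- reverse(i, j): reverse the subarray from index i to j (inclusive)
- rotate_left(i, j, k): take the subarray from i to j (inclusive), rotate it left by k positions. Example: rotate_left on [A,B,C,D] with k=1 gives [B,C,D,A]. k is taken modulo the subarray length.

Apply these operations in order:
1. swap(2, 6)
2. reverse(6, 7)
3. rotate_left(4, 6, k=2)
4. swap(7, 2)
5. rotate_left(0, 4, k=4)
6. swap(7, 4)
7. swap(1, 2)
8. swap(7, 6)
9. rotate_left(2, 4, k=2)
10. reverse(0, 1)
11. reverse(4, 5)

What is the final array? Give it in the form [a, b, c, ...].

After 1 (swap(2, 6)): [3, 6, 7, 2, 4, 0, 5, 1]
After 2 (reverse(6, 7)): [3, 6, 7, 2, 4, 0, 1, 5]
After 3 (rotate_left(4, 6, k=2)): [3, 6, 7, 2, 1, 4, 0, 5]
After 4 (swap(7, 2)): [3, 6, 5, 2, 1, 4, 0, 7]
After 5 (rotate_left(0, 4, k=4)): [1, 3, 6, 5, 2, 4, 0, 7]
After 6 (swap(7, 4)): [1, 3, 6, 5, 7, 4, 0, 2]
After 7 (swap(1, 2)): [1, 6, 3, 5, 7, 4, 0, 2]
After 8 (swap(7, 6)): [1, 6, 3, 5, 7, 4, 2, 0]
After 9 (rotate_left(2, 4, k=2)): [1, 6, 7, 3, 5, 4, 2, 0]
After 10 (reverse(0, 1)): [6, 1, 7, 3, 5, 4, 2, 0]
After 11 (reverse(4, 5)): [6, 1, 7, 3, 4, 5, 2, 0]

Answer: [6, 1, 7, 3, 4, 5, 2, 0]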